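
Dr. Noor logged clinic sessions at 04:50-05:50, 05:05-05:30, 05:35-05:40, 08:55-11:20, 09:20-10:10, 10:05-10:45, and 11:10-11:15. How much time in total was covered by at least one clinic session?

3 h 25 min

Merged: 04:50–05:50, 08:55–11:20.
Lengths: 1 h + 2 h 25 min = 3 h 25 min.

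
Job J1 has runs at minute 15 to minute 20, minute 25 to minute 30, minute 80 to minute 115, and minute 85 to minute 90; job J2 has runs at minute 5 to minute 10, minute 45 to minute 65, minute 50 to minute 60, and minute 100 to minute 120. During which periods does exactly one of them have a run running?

minute 5 to minute 10, minute 15 to minute 20, minute 25 to minute 30, minute 45 to minute 65, minute 80 to minute 100, minute 115 to minute 120

Merge the first list: minute 15 to minute 20, minute 25 to minute 30, minute 80 to minute 115.
Merge the second list: minute 5 to minute 10, minute 45 to minute 65, minute 100 to minute 120.
Only in the first: minute 15 to minute 20, minute 25 to minute 30, minute 80 to minute 100.
Only in the second: minute 5 to minute 10, minute 45 to minute 65, minute 115 to minute 120.
Together these are the periods covered by exactly one.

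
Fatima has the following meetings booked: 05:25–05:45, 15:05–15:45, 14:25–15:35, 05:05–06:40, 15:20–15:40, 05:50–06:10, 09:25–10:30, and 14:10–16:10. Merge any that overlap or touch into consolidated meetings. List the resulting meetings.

Sort by start: 05:05–06:40, 05:25–05:45, 05:50–06:10, 09:25–10:30, 14:10–16:10, 14:25–15:35, 15:05–15:45, 15:20–15:40.
05:25–05:45 overlaps/touches 05:05–06:40 → extend to 05:05–06:40.
05:50–06:10 overlaps/touches 05:05–06:40 → extend to 05:05–06:40.
09:25–10:30 is disjoint → start new block.
14:10–16:10 is disjoint → start new block.
14:25–15:35 overlaps/touches 14:10–16:10 → extend to 14:10–16:10.
15:05–15:45 overlaps/touches 14:10–16:10 → extend to 14:10–16:10.
15:20–15:40 overlaps/touches 14:10–16:10 → extend to 14:10–16:10.

05:05–06:40, 09:25–10:30, 14:10–16:10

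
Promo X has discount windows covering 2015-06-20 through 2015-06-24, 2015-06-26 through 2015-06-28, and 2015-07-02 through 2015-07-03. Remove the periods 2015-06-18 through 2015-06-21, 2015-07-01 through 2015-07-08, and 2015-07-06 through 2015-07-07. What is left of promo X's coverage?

2015-06-22 through 2015-06-24, 2015-06-26 through 2015-06-28

Merge the second list: 2015-06-18 through 2015-06-21, 2015-07-01 through 2015-07-08.
2015-06-20 through 2015-06-24 minus B → 2015-06-22 through 2015-06-24.
2015-06-26 through 2015-06-28: no B overlap → unchanged.
2015-07-02 through 2015-07-03: fully covered by B → removed.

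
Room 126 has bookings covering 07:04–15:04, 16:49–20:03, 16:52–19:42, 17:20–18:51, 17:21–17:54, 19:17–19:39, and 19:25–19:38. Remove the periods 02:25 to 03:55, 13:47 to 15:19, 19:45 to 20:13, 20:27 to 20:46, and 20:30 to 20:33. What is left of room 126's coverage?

07:04–13:47, 16:49–19:45

Merge the first list: 07:04–15:04, 16:49–20:03.
Merge the second list: 02:25–03:55, 13:47–15:19, 19:45–20:13, 20:27–20:46.
07:04–15:04 with B removed leaves 07:04–13:47.
16:49–20:03 with B removed leaves 16:49–19:45.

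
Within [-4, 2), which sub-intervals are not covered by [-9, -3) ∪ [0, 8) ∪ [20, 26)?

[-3, 0)

After merging, the occupied span is [-9, -3), [0, 8), [20, 26).
Complement within [-4, 2): [-3, 0).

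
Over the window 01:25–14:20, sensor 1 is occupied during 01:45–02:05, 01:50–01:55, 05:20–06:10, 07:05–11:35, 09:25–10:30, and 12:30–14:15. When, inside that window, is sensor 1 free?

01:25-01:45, 02:05-05:20, 06:10-07:05, 11:35-12:30, 14:15-14:20

Covered (merged): 01:45-02:05, 05:20-06:10, 07:05-11:35, 12:30-14:15.
Uncovered inside 01:25-14:20: 01:25-01:45, 02:05-05:20, 06:10-07:05, 11:35-12:30, 14:15-14:20.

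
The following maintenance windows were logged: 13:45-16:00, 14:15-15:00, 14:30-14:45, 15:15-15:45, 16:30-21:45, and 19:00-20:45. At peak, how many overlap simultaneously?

At 14:30, 3 of the intervals are simultaneously active.
No point has more.

3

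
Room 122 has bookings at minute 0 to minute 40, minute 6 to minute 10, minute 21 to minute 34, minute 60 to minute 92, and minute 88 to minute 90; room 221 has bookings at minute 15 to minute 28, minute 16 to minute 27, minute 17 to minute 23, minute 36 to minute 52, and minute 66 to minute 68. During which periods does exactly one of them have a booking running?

Merge the first list: minute 0 to minute 40, minute 60 to minute 92.
Merge the second list: minute 15 to minute 28, minute 36 to minute 52, minute 66 to minute 68.
A but not B: minute 0 to minute 15, minute 28 to minute 36, minute 60 to minute 66, minute 68 to minute 92.
B but not A: minute 40 to minute 52.
Combining gives A △ B.

minute 0 to minute 15, minute 28 to minute 36, minute 40 to minute 52, minute 60 to minute 66, minute 68 to minute 92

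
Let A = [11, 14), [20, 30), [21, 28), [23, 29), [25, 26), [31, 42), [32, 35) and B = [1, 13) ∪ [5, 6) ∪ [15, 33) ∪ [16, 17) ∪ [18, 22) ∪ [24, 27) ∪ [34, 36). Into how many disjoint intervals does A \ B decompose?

3

A, merged: [11, 14), [20, 30), [31, 42).
B, merged: [1, 13), [15, 33), [34, 36).
A \ B = [13, 14), [33, 34), [36, 42).
That is 3 disjoint pieces.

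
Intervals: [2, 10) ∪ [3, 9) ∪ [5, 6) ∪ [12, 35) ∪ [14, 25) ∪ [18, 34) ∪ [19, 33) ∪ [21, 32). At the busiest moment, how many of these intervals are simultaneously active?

5

At 21, 5 of the intervals are simultaneously active.
No point has more.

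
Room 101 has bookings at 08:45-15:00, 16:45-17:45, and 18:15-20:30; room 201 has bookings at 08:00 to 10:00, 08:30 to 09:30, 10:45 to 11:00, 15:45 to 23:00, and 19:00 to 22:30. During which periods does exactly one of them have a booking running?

Second set merges to 08:00-10:00, 10:45-11:00, 15:45-23:00.
A \ B = 10:00-10:45, 11:00-15:00.
B \ A = 08:00-08:45, 15:45-16:45, 17:45-18:15, 20:30-23:00.
Union of the two gives the symmetric difference.

08:00-08:45, 10:00-10:45, 11:00-15:00, 15:45-16:45, 17:45-18:15, 20:30-23:00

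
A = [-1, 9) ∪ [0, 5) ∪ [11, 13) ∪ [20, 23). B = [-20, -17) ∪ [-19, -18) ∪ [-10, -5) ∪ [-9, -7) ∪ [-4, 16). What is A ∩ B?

Merge the first list: [-1, 9), [11, 13), [20, 23).
Merge the second list: [-20, -17), [-10, -5), [-4, 16).
[-1, 9) meets the second set on [-1, 9).
[11, 13) meets the second set on [11, 13).
[20, 23): no overlap with the second set.

[-1, 9) ∪ [11, 13)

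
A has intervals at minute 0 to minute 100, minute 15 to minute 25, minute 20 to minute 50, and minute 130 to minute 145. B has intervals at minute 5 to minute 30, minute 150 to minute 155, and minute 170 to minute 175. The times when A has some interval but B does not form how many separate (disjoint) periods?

First set merges to minute 0 to minute 100, minute 130 to minute 145.
A \ B = minute 0 to minute 5, minute 30 to minute 100, minute 130 to minute 145.
That is 3 disjoint pieces.

3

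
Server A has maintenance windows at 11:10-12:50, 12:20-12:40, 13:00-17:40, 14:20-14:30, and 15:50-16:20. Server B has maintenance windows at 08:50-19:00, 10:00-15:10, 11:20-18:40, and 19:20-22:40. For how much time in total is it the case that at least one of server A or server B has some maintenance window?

Merge the first list: 11:10-12:50, 13:00-17:40.
Merge the second list: 08:50-19:00, 19:20-22:40.
A ∪ B = 08:50-19:00, 19:20-22:40.
Total: 10 h 10 min + 3 h 20 min = 13 h 30 min.

13 h 30 min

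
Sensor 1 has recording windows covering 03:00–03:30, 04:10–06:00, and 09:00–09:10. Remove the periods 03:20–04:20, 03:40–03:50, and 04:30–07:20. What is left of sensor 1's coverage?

03:00–03:20, 04:20–04:30, 09:00–09:10

B, merged: 03:20–04:20, 04:30–07:20.
03:00–03:30 minus B → 03:00–03:20.
04:10–06:00 minus B → 04:20–04:30.
09:00–09:10: no B overlap → unchanged.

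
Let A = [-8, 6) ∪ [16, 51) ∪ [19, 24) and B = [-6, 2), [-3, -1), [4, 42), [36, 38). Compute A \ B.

[-8, -6) ∪ [2, 4) ∪ [42, 51)

A, merged: [-8, 6), [16, 51).
B, merged: [-6, 2), [4, 42).
[-8, 6) with B removed leaves [-8, -6), [2, 4).
[16, 51) with B removed leaves [42, 51).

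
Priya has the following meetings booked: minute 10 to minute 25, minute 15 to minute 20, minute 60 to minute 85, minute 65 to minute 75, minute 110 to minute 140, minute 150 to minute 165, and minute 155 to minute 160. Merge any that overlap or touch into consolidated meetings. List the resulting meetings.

minute 15 to minute 20 overlaps/touches minute 10 to minute 25 → extend to minute 10 to minute 25.
minute 60 to minute 85 is disjoint → start new block.
minute 65 to minute 75 overlaps/touches minute 60 to minute 85 → extend to minute 60 to minute 85.
minute 110 to minute 140 is disjoint → start new block.
minute 150 to minute 165 is disjoint → start new block.
minute 155 to minute 160 overlaps/touches minute 150 to minute 165 → extend to minute 150 to minute 165.

minute 10 to minute 25, minute 60 to minute 85, minute 110 to minute 140, minute 150 to minute 165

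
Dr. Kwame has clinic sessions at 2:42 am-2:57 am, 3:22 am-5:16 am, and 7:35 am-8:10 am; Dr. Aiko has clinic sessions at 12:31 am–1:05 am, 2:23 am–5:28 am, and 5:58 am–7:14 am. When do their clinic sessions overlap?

2:42 am–2:57 am overlaps B on 2:42 am–2:57 am.
3:22 am–5:16 am overlaps B on 3:22 am–5:16 am.
7:35 am–8:10 am falls entirely outside B.

2:42 am–2:57 am, 3:22 am–5:16 am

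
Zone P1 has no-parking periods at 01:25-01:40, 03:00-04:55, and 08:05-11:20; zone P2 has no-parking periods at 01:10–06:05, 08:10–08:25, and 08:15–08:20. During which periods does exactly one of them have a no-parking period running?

Second set merges to 01:10-06:05, 08:10-08:25.
A \ B = 08:05-08:10, 08:25-11:20.
B \ A = 01:10-01:25, 01:40-03:00, 04:55-06:05.
Union of the two gives the symmetric difference.

01:10-01:25, 01:40-03:00, 04:55-06:05, 08:05-08:10, 08:25-11:20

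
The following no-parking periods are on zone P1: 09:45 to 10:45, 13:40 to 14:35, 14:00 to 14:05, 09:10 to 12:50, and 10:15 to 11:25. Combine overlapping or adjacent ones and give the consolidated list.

09:10–12:50, 13:40–14:35

Sort by start: 09:10–12:50, 09:45–10:45, 10:15–11:25, 13:40–14:35, 14:00–14:05.
09:45–10:45 overlaps/touches 09:10–12:50 → extend to 09:10–12:50.
10:15–11:25 overlaps/touches 09:10–12:50 → extend to 09:10–12:50.
13:40–14:35 is disjoint → start new block.
14:00–14:05 overlaps/touches 13:40–14:35 → extend to 13:40–14:35.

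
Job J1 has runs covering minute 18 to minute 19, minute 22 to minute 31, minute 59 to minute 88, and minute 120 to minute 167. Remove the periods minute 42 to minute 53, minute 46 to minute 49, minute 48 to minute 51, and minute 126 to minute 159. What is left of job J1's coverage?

B, merged: minute 42 to minute 53, minute 126 to minute 159.
minute 18 to minute 19: no B overlap → unchanged.
minute 22 to minute 31: no B overlap → unchanged.
minute 59 to minute 88: no B overlap → unchanged.
minute 120 to minute 167 minus B → minute 120 to minute 126, minute 159 to minute 167.

minute 18 to minute 19, minute 22 to minute 31, minute 59 to minute 88, minute 120 to minute 126, minute 159 to minute 167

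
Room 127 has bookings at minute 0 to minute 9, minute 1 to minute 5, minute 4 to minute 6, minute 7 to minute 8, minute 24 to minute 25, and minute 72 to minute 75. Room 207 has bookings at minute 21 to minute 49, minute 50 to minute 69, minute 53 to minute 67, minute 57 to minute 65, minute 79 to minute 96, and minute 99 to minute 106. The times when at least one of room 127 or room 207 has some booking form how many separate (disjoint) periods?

A, merged: minute 0 to minute 9, minute 24 to minute 25, minute 72 to minute 75.
B, merged: minute 21 to minute 49, minute 50 to minute 69, minute 79 to minute 96, minute 99 to minute 106.
A ∪ B = minute 0 to minute 9, minute 21 to minute 49, minute 50 to minute 69, minute 72 to minute 75, minute 79 to minute 96, minute 99 to minute 106.
That is 6 disjoint pieces.

6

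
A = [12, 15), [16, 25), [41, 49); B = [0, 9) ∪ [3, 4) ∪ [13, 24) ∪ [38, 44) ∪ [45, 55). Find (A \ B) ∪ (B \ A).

[0, 9) ∪ [12, 13) ∪ [15, 16) ∪ [24, 25) ∪ [38, 41) ∪ [44, 45) ∪ [49, 55)

B, merged: [0, 9), [13, 24), [38, 44), [45, 55).
Only in the first: [12, 13), [24, 25), [44, 45).
Only in the second: [0, 9), [15, 16), [38, 41), [49, 55).
Together these are the periods covered by exactly one.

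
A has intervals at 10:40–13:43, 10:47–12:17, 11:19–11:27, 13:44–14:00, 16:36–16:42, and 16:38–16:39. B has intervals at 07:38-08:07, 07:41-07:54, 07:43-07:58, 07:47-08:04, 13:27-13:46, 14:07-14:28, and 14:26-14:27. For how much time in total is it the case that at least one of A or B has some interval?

First set merges to 10:40–13:43, 13:44–14:00, 16:36–16:42.
Second set merges to 07:38–08:07, 13:27–13:46, 14:07–14:28.
A ∪ B = 07:38–08:07, 10:40–14:00, 14:07–14:28, 16:36–16:42.
Total: 29 min + 3 h 20 min + 21 min + 6 min = 4 h 16 min.

4 h 16 min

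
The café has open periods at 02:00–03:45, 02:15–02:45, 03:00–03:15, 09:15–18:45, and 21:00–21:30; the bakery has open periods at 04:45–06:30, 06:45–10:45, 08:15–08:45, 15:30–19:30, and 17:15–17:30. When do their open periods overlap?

09:15-10:45, 15:30-18:45

A, merged: 02:00-03:45, 09:15-18:45, 21:00-21:30.
B, merged: 04:45-06:30, 06:45-10:45, 15:30-19:30.
02:00-03:45: no overlap with the second set.
09:15-18:45 meets the second set on 09:15-10:45, 15:30-18:45.
21:00-21:30: no overlap with the second set.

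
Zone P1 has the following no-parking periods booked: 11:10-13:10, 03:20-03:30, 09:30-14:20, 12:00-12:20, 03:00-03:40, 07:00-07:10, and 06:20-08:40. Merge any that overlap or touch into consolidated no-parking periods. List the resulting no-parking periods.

Sort by start: 03:00-03:40, 03:20-03:30, 06:20-08:40, 07:00-07:10, 09:30-14:20, 11:10-13:10, 12:00-12:20.
03:20-03:30 overlaps/touches 03:00-03:40 → extend to 03:00-03:40.
06:20-08:40 is disjoint → start new block.
07:00-07:10 overlaps/touches 06:20-08:40 → extend to 06:20-08:40.
09:30-14:20 is disjoint → start new block.
11:10-13:10 overlaps/touches 09:30-14:20 → extend to 09:30-14:20.
12:00-12:20 overlaps/touches 09:30-14:20 → extend to 09:30-14:20.

03:00-03:40, 06:20-08:40, 09:30-14:20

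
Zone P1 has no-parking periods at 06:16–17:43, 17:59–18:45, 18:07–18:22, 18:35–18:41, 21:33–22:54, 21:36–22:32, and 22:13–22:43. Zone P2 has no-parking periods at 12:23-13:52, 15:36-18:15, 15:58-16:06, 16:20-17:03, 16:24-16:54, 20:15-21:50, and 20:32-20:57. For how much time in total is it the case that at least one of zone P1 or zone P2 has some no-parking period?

15 h 8 min

First set merges to 06:16–17:43, 17:59–18:45, 21:33–22:54.
Second set merges to 12:23–13:52, 15:36–18:15, 20:15–21:50.
A ∪ B = 06:16–18:45, 20:15–22:54.
Total: 12 h 29 min + 2 h 39 min = 15 h 8 min.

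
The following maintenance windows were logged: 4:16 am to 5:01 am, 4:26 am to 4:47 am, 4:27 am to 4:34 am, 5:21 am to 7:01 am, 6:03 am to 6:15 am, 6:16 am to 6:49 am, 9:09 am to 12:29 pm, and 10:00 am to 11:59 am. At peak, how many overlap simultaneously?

At 4:27 am, 3 of the intervals are simultaneously active.
No point has more.

3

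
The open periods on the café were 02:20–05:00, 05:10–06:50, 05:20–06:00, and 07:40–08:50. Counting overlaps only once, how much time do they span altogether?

Merged: 02:20-05:00, 05:10-06:50, 07:40-08:50.
Lengths: 2 h 40 min + 1 h 40 min + 1 h 10 min = 5 h 30 min.

5 h 30 min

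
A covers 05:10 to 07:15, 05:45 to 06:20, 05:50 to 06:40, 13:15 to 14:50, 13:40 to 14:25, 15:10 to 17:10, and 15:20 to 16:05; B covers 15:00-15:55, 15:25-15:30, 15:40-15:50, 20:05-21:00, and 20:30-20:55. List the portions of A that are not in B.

05:10–07:15, 13:15–14:50, 15:55–17:10

Merge the first list: 05:10–07:15, 13:15–14:50, 15:10–17:10.
Merge the second list: 15:00–15:55, 20:05–21:00.
05:10–07:15: nothing removed.
13:15–14:50: nothing removed.
15:10–17:10 \ B = 15:55–17:10.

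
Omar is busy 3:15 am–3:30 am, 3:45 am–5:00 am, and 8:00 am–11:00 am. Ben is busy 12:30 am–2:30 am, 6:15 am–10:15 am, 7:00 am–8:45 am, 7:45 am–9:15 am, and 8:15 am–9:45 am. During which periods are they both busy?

8:00 am–10:15 am

Second set merges to 12:30 am–2:30 am, 6:15 am–10:15 am.
3:15 am–3:30 am meets no B interval.
3:45 am–5:00 am meets no B interval.
8:00 am–11:00 am ∩ B → 8:00 am–10:15 am.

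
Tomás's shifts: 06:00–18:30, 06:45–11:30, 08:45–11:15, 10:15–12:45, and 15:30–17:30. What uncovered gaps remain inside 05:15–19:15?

After merging, the occupied span is 06:00–18:30.
Uncovered inside 05:15–19:15: 05:15–06:00, 18:30–19:15.

05:15–06:00, 18:30–19:15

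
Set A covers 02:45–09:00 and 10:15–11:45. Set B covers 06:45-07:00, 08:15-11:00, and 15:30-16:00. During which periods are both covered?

06:45–07:00, 08:15–09:00, 10:15–11:00

02:45–09:00 overlaps B on 06:45–07:00, 08:15–09:00.
10:15–11:45 overlaps B on 10:15–11:00.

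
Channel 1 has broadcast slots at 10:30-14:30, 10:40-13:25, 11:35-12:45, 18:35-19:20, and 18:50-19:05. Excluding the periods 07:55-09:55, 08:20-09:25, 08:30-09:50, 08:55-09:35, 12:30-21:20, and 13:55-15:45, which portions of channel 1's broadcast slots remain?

10:30–12:30

Merge the first list: 10:30–14:30, 18:35–19:20.
Merge the second list: 07:55–09:55, 12:30–21:20.
10:30–14:30 \ B = 10:30–12:30.
18:35–19:20: entirely removed.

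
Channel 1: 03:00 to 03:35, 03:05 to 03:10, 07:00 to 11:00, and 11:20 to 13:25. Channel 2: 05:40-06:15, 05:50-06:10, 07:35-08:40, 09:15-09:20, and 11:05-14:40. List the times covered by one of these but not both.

03:00-03:35, 05:40-06:15, 07:00-07:35, 08:40-09:15, 09:20-11:00, 11:05-11:20, 13:25-14:40

Merge the first list: 03:00-03:35, 07:00-11:00, 11:20-13:25.
Merge the second list: 05:40-06:15, 07:35-08:40, 09:15-09:20, 11:05-14:40.
A but not B: 03:00-03:35, 07:00-07:35, 08:40-09:15, 09:20-11:00.
B but not A: 05:40-06:15, 11:05-11:20, 13:25-14:40.
Combining gives A △ B.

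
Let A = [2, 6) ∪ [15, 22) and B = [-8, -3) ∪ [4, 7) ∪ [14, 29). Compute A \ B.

[2, 6) \ B = [2, 4).
[15, 22): entirely removed.

[2, 4)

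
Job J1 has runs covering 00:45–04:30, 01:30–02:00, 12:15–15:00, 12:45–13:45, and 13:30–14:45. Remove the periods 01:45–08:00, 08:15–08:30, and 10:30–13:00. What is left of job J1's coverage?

00:45-01:45, 13:00-15:00

A, merged: 00:45-04:30, 12:15-15:00.
00:45-04:30 with B removed leaves 00:45-01:45.
12:15-15:00 with B removed leaves 13:00-15:00.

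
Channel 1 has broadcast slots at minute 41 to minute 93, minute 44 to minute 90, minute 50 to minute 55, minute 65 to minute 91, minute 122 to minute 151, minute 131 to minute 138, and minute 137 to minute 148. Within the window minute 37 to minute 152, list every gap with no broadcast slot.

Covered (merged): minute 41 to minute 93, minute 122 to minute 151.
Complement within minute 37 to minute 152: minute 37 to minute 41, minute 93 to minute 122, minute 151 to minute 152.

minute 37 to minute 41, minute 93 to minute 122, minute 151 to minute 152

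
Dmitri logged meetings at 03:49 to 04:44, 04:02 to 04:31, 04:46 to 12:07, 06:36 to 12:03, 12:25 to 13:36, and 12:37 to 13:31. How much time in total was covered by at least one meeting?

Merged: 03:49–04:44, 04:46–12:07, 12:25–13:36.
Lengths: 55 min + 7 h 21 min + 1 h 11 min = 9 h 27 min.

9 h 27 min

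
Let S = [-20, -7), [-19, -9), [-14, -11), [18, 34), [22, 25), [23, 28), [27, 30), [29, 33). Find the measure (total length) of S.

29

Merged: [-20, -7), [18, 34).
Lengths: 13 + 16 = 29.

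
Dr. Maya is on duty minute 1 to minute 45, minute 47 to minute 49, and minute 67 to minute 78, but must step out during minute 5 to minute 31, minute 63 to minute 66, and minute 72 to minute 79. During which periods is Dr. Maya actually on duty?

minute 1 to minute 45 minus B → minute 1 to minute 5, minute 31 to minute 45.
minute 47 to minute 49: no B overlap → unchanged.
minute 67 to minute 78 minus B → minute 67 to minute 72.

minute 1 to minute 5, minute 31 to minute 45, minute 47 to minute 49, minute 67 to minute 72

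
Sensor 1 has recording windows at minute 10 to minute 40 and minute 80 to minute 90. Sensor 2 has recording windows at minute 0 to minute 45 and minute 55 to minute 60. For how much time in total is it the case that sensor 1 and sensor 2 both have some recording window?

A ∩ B = minute 10 to minute 40.
Total: 30 minutes.

30 minutes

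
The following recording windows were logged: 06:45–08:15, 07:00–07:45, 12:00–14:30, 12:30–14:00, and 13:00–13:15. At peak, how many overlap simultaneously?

3

Sweep endpoints in order; track running count of active intervals.
Peak of 3 reached at 13:00.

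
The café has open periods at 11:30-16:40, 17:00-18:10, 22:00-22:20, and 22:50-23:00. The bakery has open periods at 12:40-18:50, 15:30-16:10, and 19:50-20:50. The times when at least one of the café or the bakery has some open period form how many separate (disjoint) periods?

Second set merges to 12:40-18:50, 19:50-20:50.
A ∪ B = 11:30-18:50, 19:50-20:50, 22:00-22:20, 22:50-23:00.
That is 4 disjoint pieces.

4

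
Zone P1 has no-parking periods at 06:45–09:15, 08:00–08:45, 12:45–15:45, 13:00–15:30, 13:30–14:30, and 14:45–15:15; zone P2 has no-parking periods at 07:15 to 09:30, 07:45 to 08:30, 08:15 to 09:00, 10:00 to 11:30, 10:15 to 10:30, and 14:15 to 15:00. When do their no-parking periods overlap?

First set merges to 06:45–09:15, 12:45–15:45.
Second set merges to 07:15–09:30, 10:00–11:30, 14:15–15:00.
06:45–09:15 ∩ B → 07:15–09:15.
12:45–15:45 ∩ B → 14:15–15:00.

07:15–09:15, 14:15–15:00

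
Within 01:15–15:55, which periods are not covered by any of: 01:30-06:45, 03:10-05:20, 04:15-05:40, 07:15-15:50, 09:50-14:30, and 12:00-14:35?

The merged coverage is 01:30–06:45, 07:15–15:50.
Complement within 01:15–15:55: 01:15–01:30, 06:45–07:15, 15:50–15:55.

01:15–01:30, 06:45–07:15, 15:50–15:55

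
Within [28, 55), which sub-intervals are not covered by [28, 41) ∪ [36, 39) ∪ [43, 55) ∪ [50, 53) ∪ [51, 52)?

The merged coverage is [28, 41), [43, 55).
Gaps within [28, 55): [41, 43).

[41, 43)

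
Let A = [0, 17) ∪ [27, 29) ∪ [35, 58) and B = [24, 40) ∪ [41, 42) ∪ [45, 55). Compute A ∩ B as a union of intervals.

[27, 29) ∪ [35, 40) ∪ [41, 42) ∪ [45, 55)

[0, 17) falls entirely outside B.
[27, 29) overlaps B on [27, 29).
[35, 58) overlaps B on [35, 40), [41, 42), [45, 55).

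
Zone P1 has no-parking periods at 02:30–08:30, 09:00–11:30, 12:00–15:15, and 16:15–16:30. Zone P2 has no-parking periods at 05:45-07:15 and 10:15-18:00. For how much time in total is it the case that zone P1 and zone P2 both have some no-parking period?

A ∩ B = 05:45–07:15, 10:15–11:30, 12:00–15:15, 16:15–16:30.
Total: 1 h 30 min + 1 h 15 min + 3 h 15 min + 15 min = 6 h 15 min.

6 h 15 min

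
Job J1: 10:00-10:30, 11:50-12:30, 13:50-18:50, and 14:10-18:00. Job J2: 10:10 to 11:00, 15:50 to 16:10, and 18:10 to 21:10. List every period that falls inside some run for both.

Merge the first list: 10:00–10:30, 11:50–12:30, 13:50–18:50.
10:00–10:30 overlaps B on 10:10–10:30.
11:50–12:30 falls entirely outside B.
13:50–18:50 overlaps B on 15:50–16:10, 18:10–18:50.

10:10–10:30, 15:50–16:10, 18:10–18:50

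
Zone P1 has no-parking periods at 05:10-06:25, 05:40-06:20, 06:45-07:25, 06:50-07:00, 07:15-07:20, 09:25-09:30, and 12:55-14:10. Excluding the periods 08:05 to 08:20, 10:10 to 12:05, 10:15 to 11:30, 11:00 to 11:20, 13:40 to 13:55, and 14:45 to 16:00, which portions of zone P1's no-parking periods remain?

05:10–06:25, 06:45–07:25, 09:25–09:30, 12:55–13:40, 13:55–14:10

First set merges to 05:10–06:25, 06:45–07:25, 09:25–09:30, 12:55–14:10.
Second set merges to 08:05–08:20, 10:10–12:05, 13:40–13:55, 14:45–16:00.
05:10–06:25: nothing removed.
06:45–07:25: nothing removed.
09:25–09:30: nothing removed.
12:55–14:10 \ B = 12:55–13:40, 13:55–14:10.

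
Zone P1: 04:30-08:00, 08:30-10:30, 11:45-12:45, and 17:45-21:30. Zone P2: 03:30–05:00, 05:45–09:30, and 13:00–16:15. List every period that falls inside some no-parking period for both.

04:30–05:00, 05:45–08:00, 08:30–09:30

04:30–08:00 ∩ B → 04:30–05:00, 05:45–08:00.
08:30–10:30 ∩ B → 08:30–09:30.
11:45–12:45 meets no B interval.
17:45–21:30 meets no B interval.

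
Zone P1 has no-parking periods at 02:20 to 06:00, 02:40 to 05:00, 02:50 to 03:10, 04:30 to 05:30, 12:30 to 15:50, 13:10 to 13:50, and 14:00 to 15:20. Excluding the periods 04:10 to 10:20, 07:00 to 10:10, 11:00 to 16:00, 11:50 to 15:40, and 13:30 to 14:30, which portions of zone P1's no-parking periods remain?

First set merges to 02:20–06:00, 12:30–15:50.
Second set merges to 04:10–10:20, 11:00–16:00.
02:20–06:00 \ B = 02:20–04:10.
12:30–15:50: entirely removed.

02:20–04:10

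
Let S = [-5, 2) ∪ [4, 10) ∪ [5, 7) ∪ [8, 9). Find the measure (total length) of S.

13

Merged: [-5, 2), [4, 10).
Lengths: 7 + 6 = 13.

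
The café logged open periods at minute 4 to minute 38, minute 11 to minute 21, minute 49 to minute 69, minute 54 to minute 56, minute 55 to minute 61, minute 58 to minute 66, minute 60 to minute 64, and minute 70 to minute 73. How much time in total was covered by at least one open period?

57 minutes

Merged: minute 4 to minute 38, minute 49 to minute 69, minute 70 to minute 73.
Lengths: 34 minutes + 20 minutes + 3 minutes = 57 minutes.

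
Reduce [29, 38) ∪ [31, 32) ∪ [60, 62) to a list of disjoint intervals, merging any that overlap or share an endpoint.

[29, 38) ∪ [60, 62)

[31, 32) overlaps/touches [29, 38) → extend to [29, 38).
[60, 62) is disjoint → start new block.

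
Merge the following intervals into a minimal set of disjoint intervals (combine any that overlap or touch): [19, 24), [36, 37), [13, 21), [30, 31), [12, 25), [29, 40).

Sort by start: [12, 25), [13, 21), [19, 24), [29, 40), [30, 31), [36, 37).
[13, 21) overlaps/touches [12, 25) → extend to [12, 25).
[19, 24) overlaps/touches [12, 25) → extend to [12, 25).
[29, 40) is disjoint → start new block.
[30, 31) overlaps/touches [29, 40) → extend to [29, 40).
[36, 37) overlaps/touches [29, 40) → extend to [29, 40).

[12, 25) ∪ [29, 40)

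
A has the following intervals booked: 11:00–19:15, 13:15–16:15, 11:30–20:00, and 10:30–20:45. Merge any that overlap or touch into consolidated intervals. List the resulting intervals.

Sort by start: 10:30-20:45, 11:00-19:15, 11:30-20:00, 13:15-16:15.
11:00-19:15 overlaps/touches 10:30-20:45 → extend to 10:30-20:45.
11:30-20:00 overlaps/touches 10:30-20:45 → extend to 10:30-20:45.
13:15-16:15 overlaps/touches 10:30-20:45 → extend to 10:30-20:45.

10:30-20:45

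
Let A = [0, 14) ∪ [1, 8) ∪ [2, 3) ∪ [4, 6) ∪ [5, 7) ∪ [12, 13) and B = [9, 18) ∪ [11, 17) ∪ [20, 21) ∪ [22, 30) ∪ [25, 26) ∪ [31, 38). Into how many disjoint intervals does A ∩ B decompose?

Merge the first list: [0, 14).
Merge the second list: [9, 18), [20, 21), [22, 30), [31, 38).
A ∩ B = [9, 14).
That is 1 disjoint piece.

1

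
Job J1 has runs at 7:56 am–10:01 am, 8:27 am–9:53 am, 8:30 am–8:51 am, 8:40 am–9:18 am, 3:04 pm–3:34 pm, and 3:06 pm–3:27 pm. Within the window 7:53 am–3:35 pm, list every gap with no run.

7:53 am–7:56 am, 10:01 am–3:04 pm, 3:34 pm–3:35 pm

Covered (merged): 7:56 am–10:01 am, 3:04 pm–3:34 pm.
Gaps within 7:53 am–3:35 pm: 7:53 am–7:56 am, 10:01 am–3:04 pm, 3:34 pm–3:35 pm.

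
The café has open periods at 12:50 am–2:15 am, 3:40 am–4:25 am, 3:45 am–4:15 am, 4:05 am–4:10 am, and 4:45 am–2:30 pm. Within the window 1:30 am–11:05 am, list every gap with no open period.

2:15 am–3:40 am, 4:25 am–4:45 am

The merged coverage is 12:50 am–2:15 am, 3:40 am–4:25 am, 4:45 am–2:30 pm.
Uncovered inside 1:30 am–11:05 am: 2:15 am–3:40 am, 4:25 am–4:45 am.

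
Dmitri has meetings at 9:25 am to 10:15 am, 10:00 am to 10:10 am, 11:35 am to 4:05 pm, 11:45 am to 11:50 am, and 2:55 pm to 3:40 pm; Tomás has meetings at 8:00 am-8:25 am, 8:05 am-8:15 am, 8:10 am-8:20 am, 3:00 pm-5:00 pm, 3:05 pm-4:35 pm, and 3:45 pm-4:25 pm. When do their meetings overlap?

3:00 pm–4:05 pm

First set merges to 9:25 am–10:15 am, 11:35 am–4:05 pm.
Second set merges to 8:00 am–8:25 am, 3:00 pm–5:00 pm.
9:25 am–10:15 am falls entirely outside B.
11:35 am–4:05 pm overlaps B on 3:00 pm–4:05 pm.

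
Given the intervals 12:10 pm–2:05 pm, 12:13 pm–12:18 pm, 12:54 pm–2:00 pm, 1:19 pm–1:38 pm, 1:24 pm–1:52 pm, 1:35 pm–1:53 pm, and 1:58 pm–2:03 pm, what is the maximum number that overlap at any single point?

5

At 1:35 pm, 5 of the intervals are simultaneously active.
No point has more.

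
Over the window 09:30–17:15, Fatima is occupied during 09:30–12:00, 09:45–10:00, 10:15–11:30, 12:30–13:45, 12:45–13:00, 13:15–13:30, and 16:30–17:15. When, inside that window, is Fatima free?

12:00-12:30, 13:45-16:30

After merging, the occupied span is 09:30-12:00, 12:30-13:45, 16:30-17:15.
Uncovered inside 09:30-17:15: 12:00-12:30, 13:45-16:30.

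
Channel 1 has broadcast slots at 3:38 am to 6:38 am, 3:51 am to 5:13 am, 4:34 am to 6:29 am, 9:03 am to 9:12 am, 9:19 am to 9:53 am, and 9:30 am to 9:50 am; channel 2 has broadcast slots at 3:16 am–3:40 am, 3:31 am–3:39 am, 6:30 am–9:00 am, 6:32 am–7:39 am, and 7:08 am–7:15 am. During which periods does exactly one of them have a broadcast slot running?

A, merged: 3:38 am-6:38 am, 9:03 am-9:12 am, 9:19 am-9:53 am.
B, merged: 3:16 am-3:40 am, 6:30 am-9:00 am.
A but not B: 3:40 am-6:30 am, 9:03 am-9:12 am, 9:19 am-9:53 am.
B but not A: 3:16 am-3:38 am, 6:38 am-9:00 am.
Combining gives A △ B.

3:16 am-3:38 am, 3:40 am-6:30 am, 6:38 am-9:00 am, 9:03 am-9:12 am, 9:19 am-9:53 am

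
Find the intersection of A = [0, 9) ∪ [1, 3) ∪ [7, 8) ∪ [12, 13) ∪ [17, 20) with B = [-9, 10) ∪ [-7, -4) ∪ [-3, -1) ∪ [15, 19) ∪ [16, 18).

[0, 9) ∪ [17, 19)

First set merges to [0, 9), [12, 13), [17, 20).
Second set merges to [-9, 10), [15, 19).
[0, 9) ∩ B → [0, 9).
[12, 13) meets no B interval.
[17, 20) ∩ B → [17, 19).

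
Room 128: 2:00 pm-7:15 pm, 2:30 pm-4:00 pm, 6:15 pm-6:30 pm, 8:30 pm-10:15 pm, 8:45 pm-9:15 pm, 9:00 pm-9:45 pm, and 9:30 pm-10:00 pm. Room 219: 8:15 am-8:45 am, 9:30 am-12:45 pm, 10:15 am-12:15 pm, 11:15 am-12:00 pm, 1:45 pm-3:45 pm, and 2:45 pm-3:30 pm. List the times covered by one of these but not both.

First set merges to 2:00 pm-7:15 pm, 8:30 pm-10:15 pm.
Second set merges to 8:15 am-8:45 am, 9:30 am-12:45 pm, 1:45 pm-3:45 pm.
Only in the first: 3:45 pm-7:15 pm, 8:30 pm-10:15 pm.
Only in the second: 8:15 am-8:45 am, 9:30 am-12:45 pm, 1:45 pm-2:00 pm.
Together these are the periods covered by exactly one.

8:15 am-8:45 am, 9:30 am-12:45 pm, 1:45 pm-2:00 pm, 3:45 pm-7:15 pm, 8:30 pm-10:15 pm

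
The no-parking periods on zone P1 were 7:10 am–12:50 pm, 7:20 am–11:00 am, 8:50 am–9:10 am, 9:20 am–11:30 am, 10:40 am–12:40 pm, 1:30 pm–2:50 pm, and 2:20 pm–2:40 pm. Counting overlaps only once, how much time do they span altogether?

7 h

Merged: 7:10 am-12:50 pm, 1:30 pm-2:50 pm.
Lengths: 5 h 40 min + 1 h 20 min = 7 h.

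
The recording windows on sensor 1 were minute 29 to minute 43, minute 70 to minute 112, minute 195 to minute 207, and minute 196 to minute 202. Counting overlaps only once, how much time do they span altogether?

Merged: minute 29 to minute 43, minute 70 to minute 112, minute 195 to minute 207.
Lengths: 14 minutes + 42 minutes + 12 minutes = 68 minutes.

68 minutes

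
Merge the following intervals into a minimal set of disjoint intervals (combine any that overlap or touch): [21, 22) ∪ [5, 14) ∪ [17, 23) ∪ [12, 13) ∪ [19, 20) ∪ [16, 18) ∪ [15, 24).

[5, 14) ∪ [15, 24)

Sort by start: [5, 14), [12, 13), [15, 24), [16, 18), [17, 23), [19, 20), [21, 22).
[12, 13) overlaps/touches [5, 14) → extend to [5, 14).
[15, 24) is disjoint → start new block.
[16, 18) overlaps/touches [15, 24) → extend to [15, 24).
[17, 23) overlaps/touches [15, 24) → extend to [15, 24).
[19, 20) overlaps/touches [15, 24) → extend to [15, 24).
[21, 22) overlaps/touches [15, 24) → extend to [15, 24).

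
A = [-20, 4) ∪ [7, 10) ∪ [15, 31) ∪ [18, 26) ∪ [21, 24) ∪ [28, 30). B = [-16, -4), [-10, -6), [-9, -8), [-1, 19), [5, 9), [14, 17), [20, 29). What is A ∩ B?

[-16, -4) ∪ [-1, 4) ∪ [7, 10) ∪ [15, 19) ∪ [20, 29)

Merge the first list: [-20, 4), [7, 10), [15, 31).
Merge the second list: [-16, -4), [-1, 19), [20, 29).
[-20, 4) overlaps B on [-16, -4), [-1, 4).
[7, 10) overlaps B on [7, 10).
[15, 31) overlaps B on [15, 19), [20, 29).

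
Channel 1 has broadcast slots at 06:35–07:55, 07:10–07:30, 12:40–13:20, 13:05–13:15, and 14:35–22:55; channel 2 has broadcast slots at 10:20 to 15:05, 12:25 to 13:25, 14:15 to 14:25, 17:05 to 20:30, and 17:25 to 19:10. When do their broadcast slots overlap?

12:40–13:20, 14:35–15:05, 17:05–20:30

A, merged: 06:35–07:55, 12:40–13:20, 14:35–22:55.
B, merged: 10:20–15:05, 17:05–20:30.
06:35–07:55: no overlap with the second set.
12:40–13:20 meets the second set on 12:40–13:20.
14:35–22:55 meets the second set on 14:35–15:05, 17:05–20:30.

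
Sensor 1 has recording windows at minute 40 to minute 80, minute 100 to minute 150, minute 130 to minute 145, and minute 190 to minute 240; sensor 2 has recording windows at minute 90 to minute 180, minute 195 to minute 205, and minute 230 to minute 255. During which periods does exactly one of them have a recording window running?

minute 40 to minute 80, minute 90 to minute 100, minute 150 to minute 180, minute 190 to minute 195, minute 205 to minute 230, minute 240 to minute 255

A, merged: minute 40 to minute 80, minute 100 to minute 150, minute 190 to minute 240.
A but not B: minute 40 to minute 80, minute 190 to minute 195, minute 205 to minute 230.
B but not A: minute 90 to minute 100, minute 150 to minute 180, minute 240 to minute 255.
Combining gives A △ B.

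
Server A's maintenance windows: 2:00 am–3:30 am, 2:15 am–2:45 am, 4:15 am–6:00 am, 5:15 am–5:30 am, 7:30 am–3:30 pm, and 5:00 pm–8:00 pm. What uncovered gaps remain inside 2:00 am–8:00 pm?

After merging, the occupied span is 2:00 am-3:30 am, 4:15 am-6:00 am, 7:30 am-3:30 pm, 5:00 pm-8:00 pm.
Complement within 2:00 am-8:00 pm: 3:30 am-4:15 am, 6:00 am-7:30 am, 3:30 pm-5:00 pm.

3:30 am-4:15 am, 6:00 am-7:30 am, 3:30 pm-5:00 pm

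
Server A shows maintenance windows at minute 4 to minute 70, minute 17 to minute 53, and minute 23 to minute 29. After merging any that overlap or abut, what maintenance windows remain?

minute 4 to minute 70

minute 17 to minute 53 overlaps/touches minute 4 to minute 70 → extend to minute 4 to minute 70.
minute 23 to minute 29 overlaps/touches minute 4 to minute 70 → extend to minute 4 to minute 70.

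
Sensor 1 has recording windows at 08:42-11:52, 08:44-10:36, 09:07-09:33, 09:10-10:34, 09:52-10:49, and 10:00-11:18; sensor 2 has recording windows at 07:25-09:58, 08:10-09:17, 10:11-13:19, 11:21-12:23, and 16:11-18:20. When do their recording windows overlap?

A, merged: 08:42–11:52.
B, merged: 07:25–09:58, 10:11–13:19, 16:11–18:20.
08:42–11:52 overlaps B on 08:42–09:58, 10:11–11:52.

08:42–09:58, 10:11–11:52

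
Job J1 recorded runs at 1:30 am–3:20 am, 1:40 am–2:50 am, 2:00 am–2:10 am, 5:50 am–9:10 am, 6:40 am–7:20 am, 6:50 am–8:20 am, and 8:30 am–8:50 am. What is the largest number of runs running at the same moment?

At 2:00 am, 3 of the intervals are simultaneously active.
No point has more.

3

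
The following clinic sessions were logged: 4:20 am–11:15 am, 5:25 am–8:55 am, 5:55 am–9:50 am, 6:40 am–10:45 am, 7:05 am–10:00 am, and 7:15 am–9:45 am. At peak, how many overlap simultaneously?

6

Sweep endpoints in order; track running count of active intervals.
Peak of 6 reached at 7:15 am.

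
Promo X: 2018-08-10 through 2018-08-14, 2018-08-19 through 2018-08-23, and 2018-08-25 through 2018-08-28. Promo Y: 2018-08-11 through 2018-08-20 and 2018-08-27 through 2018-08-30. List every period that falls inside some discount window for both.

2018-08-11 through 2018-08-14, 2018-08-19 through 2018-08-20, 2018-08-27 through 2018-08-28

2018-08-10 through 2018-08-14 ∩ B → 2018-08-11 through 2018-08-14.
2018-08-19 through 2018-08-23 ∩ B → 2018-08-19 through 2018-08-20.
2018-08-25 through 2018-08-28 ∩ B → 2018-08-27 through 2018-08-28.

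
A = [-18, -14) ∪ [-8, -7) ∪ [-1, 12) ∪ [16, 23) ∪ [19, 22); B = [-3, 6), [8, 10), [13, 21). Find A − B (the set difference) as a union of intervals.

Merge the first list: [-18, -14), [-8, -7), [-1, 12), [16, 23).
[-18, -14): nothing removed.
[-8, -7): nothing removed.
[-1, 12) \ B = [6, 8), [10, 12).
[16, 23) \ B = [21, 23).

[-18, -14) ∪ [-8, -7) ∪ [6, 8) ∪ [10, 12) ∪ [21, 23)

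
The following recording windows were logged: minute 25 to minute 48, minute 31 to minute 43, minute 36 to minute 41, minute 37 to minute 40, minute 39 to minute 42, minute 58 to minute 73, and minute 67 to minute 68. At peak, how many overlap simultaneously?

Sweep endpoints in order; track running count of active intervals.
Peak of 5 reached at minute 39.

5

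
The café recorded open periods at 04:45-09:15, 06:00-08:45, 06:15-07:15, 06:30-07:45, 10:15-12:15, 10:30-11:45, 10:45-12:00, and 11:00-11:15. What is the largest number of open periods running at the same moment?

Sweep endpoints in order; track running count of active intervals.
Peak of 4 reached at 06:30.

4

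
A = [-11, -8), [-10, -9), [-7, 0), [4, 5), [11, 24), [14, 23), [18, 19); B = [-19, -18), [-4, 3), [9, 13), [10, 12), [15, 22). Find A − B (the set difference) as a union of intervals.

A, merged: [-11, -8), [-7, 0), [4, 5), [11, 24).
B, merged: [-19, -18), [-4, 3), [9, 13), [15, 22).
[-11, -8) is untouched.
[-7, 0) with B removed leaves [-7, -4).
[4, 5) is untouched.
[11, 24) with B removed leaves [13, 15), [22, 24).

[-11, -8) ∪ [-7, -4) ∪ [4, 5) ∪ [13, 15) ∪ [22, 24)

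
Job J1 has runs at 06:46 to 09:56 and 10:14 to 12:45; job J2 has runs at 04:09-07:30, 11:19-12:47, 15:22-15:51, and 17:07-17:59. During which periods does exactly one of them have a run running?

A but not B: 07:30–09:56, 10:14–11:19.
B but not A: 04:09–06:46, 12:45–12:47, 15:22–15:51, 17:07–17:59.
Combining gives A △ B.

04:09–06:46, 07:30–09:56, 10:14–11:19, 12:45–12:47, 15:22–15:51, 17:07–17:59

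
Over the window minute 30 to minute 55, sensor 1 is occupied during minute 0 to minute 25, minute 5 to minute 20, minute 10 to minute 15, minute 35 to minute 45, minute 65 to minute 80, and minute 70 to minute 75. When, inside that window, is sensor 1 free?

minute 30 to minute 35, minute 45 to minute 55

After merging, the occupied span is minute 0 to minute 25, minute 35 to minute 45, minute 65 to minute 80.
Uncovered inside minute 30 to minute 55: minute 30 to minute 35, minute 45 to minute 55.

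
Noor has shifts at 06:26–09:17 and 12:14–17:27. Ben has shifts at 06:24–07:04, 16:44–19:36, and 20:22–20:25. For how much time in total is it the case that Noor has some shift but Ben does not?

A \ B = 07:04–09:17, 12:14–16:44.
Total: 2 h 13 min + 4 h 30 min = 6 h 43 min.

6 h 43 min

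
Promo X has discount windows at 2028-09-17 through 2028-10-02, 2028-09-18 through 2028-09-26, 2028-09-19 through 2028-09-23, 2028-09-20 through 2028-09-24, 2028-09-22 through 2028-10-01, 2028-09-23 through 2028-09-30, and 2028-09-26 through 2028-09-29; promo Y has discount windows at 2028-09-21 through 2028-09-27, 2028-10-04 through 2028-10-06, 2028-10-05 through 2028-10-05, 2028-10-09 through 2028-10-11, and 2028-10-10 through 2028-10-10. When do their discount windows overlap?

2028-09-21 through 2028-09-27

A, merged: 2028-09-17 through 2028-10-02.
B, merged: 2028-09-21 through 2028-09-27, 2028-10-04 through 2028-10-06, 2028-10-09 through 2028-10-11.
2028-09-17 through 2028-10-02 ∩ B → 2028-09-21 through 2028-09-27.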